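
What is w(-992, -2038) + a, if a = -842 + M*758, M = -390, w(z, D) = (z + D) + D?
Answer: -301530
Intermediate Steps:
w(z, D) = z + 2*D (w(z, D) = (D + z) + D = z + 2*D)
a = -296462 (a = -842 - 390*758 = -842 - 295620 = -296462)
w(-992, -2038) + a = (-992 + 2*(-2038)) - 296462 = (-992 - 4076) - 296462 = -5068 - 296462 = -301530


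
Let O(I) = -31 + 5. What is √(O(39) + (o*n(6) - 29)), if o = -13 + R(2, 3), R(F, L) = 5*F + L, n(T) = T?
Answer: I*√55 ≈ 7.4162*I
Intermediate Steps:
O(I) = -26
R(F, L) = L + 5*F
o = 0 (o = -13 + (3 + 5*2) = -13 + (3 + 10) = -13 + 13 = 0)
√(O(39) + (o*n(6) - 29)) = √(-26 + (0*6 - 29)) = √(-26 + (0 - 29)) = √(-26 - 29) = √(-55) = I*√55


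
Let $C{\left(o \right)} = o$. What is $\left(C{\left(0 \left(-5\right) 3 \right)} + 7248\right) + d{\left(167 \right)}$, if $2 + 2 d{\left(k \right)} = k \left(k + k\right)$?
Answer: $35136$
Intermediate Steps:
$d{\left(k \right)} = -1 + k^{2}$ ($d{\left(k \right)} = -1 + \frac{k \left(k + k\right)}{2} = -1 + \frac{k 2 k}{2} = -1 + \frac{2 k^{2}}{2} = -1 + k^{2}$)
$\left(C{\left(0 \left(-5\right) 3 \right)} + 7248\right) + d{\left(167 \right)} = \left(0 \left(-5\right) 3 + 7248\right) - \left(1 - 167^{2}\right) = \left(0 \cdot 3 + 7248\right) + \left(-1 + 27889\right) = \left(0 + 7248\right) + 27888 = 7248 + 27888 = 35136$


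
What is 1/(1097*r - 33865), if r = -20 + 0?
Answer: -1/55805 ≈ -1.7920e-5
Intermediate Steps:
r = -20
1/(1097*r - 33865) = 1/(1097*(-20) - 33865) = 1/(-21940 - 33865) = 1/(-55805) = -1/55805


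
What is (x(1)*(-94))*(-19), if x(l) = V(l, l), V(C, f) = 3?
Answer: 5358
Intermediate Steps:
x(l) = 3
(x(1)*(-94))*(-19) = (3*(-94))*(-19) = -282*(-19) = 5358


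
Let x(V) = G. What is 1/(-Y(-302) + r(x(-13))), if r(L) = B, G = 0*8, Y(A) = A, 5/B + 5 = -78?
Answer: 83/25061 ≈ 0.0033119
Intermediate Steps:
B = -5/83 (B = 5/(-5 - 78) = 5/(-83) = 5*(-1/83) = -5/83 ≈ -0.060241)
G = 0
x(V) = 0
r(L) = -5/83
1/(-Y(-302) + r(x(-13))) = 1/(-1*(-302) - 5/83) = 1/(302 - 5/83) = 1/(25061/83) = 83/25061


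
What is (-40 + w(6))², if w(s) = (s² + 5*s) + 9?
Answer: 1225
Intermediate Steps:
w(s) = 9 + s² + 5*s
(-40 + w(6))² = (-40 + (9 + 6² + 5*6))² = (-40 + (9 + 36 + 30))² = (-40 + 75)² = 35² = 1225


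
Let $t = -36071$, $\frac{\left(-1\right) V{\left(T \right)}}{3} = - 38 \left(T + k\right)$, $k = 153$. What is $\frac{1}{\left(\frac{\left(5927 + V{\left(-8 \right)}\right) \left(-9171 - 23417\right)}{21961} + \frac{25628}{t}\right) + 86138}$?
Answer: $\frac{792155231}{41836310856534} \approx 1.8935 \cdot 10^{-5}$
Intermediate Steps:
$V{\left(T \right)} = 17442 + 114 T$ ($V{\left(T \right)} = - 3 \left(- 38 \left(T + 153\right)\right) = - 3 \left(- 38 \left(153 + T\right)\right) = - 3 \left(-5814 - 38 T\right) = 17442 + 114 T$)
$\frac{1}{\left(\frac{\left(5927 + V{\left(-8 \right)}\right) \left(-9171 - 23417\right)}{21961} + \frac{25628}{t}\right) + 86138} = \frac{1}{\left(\frac{\left(5927 + \left(17442 + 114 \left(-8\right)\right)\right) \left(-9171 - 23417\right)}{21961} + \frac{25628}{-36071}\right) + 86138} = \frac{1}{\left(\left(5927 + \left(17442 - 912\right)\right) \left(-32588\right) \frac{1}{21961} + 25628 \left(- \frac{1}{36071}\right)\right) + 86138} = \frac{1}{\left(\left(5927 + 16530\right) \left(-32588\right) \frac{1}{21961} - \frac{25628}{36071}\right) + 86138} = \frac{1}{\left(22457 \left(-32588\right) \frac{1}{21961} - \frac{25628}{36071}\right) + 86138} = \frac{1}{\left(\left(-731828716\right) \frac{1}{21961} - \frac{25628}{36071}\right) + 86138} = \frac{1}{\left(- \frac{731828716}{21961} - \frac{25628}{36071}\right) + 86138} = \frac{1}{- \frac{26398356431344}{792155231} + 86138} = \frac{1}{\frac{41836310856534}{792155231}} = \frac{792155231}{41836310856534}$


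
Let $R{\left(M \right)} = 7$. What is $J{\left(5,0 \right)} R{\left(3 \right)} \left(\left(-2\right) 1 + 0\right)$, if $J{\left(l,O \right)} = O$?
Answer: $0$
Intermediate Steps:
$J{\left(5,0 \right)} R{\left(3 \right)} \left(\left(-2\right) 1 + 0\right) = 0 \cdot 7 \left(\left(-2\right) 1 + 0\right) = 0 \left(-2 + 0\right) = 0 \left(-2\right) = 0$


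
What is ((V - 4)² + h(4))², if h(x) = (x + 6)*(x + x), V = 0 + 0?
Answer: 9216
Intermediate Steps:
V = 0
h(x) = 2*x*(6 + x) (h(x) = (6 + x)*(2*x) = 2*x*(6 + x))
((V - 4)² + h(4))² = ((0 - 4)² + 2*4*(6 + 4))² = ((-4)² + 2*4*10)² = (16 + 80)² = 96² = 9216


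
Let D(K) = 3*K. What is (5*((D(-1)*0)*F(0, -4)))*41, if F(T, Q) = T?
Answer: 0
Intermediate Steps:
(5*((D(-1)*0)*F(0, -4)))*41 = (5*(((3*(-1))*0)*0))*41 = (5*(-3*0*0))*41 = (5*(0*0))*41 = (5*0)*41 = 0*41 = 0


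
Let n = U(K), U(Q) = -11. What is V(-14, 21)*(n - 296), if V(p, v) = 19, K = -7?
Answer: -5833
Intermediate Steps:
n = -11
V(-14, 21)*(n - 296) = 19*(-11 - 296) = 19*(-307) = -5833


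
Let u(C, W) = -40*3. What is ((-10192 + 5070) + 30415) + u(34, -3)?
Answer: 25173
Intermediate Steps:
u(C, W) = -120
((-10192 + 5070) + 30415) + u(34, -3) = ((-10192 + 5070) + 30415) - 120 = (-5122 + 30415) - 120 = 25293 - 120 = 25173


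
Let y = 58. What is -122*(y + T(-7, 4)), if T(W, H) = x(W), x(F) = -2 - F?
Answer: -7686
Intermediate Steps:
T(W, H) = -2 - W
-122*(y + T(-7, 4)) = -122*(58 + (-2 - 1*(-7))) = -122*(58 + (-2 + 7)) = -122*(58 + 5) = -122*63 = -7686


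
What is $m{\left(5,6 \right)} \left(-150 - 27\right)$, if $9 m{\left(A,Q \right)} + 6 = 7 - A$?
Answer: $\frac{236}{3} \approx 78.667$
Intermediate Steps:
$m{\left(A,Q \right)} = \frac{1}{9} - \frac{A}{9}$ ($m{\left(A,Q \right)} = - \frac{2}{3} + \frac{7 - A}{9} = - \frac{2}{3} - \left(- \frac{7}{9} + \frac{A}{9}\right) = \frac{1}{9} - \frac{A}{9}$)
$m{\left(5,6 \right)} \left(-150 - 27\right) = \left(\frac{1}{9} - \frac{5}{9}\right) \left(-150 - 27\right) = \left(\frac{1}{9} - \frac{5}{9}\right) \left(-177\right) = \left(- \frac{4}{9}\right) \left(-177\right) = \frac{236}{3}$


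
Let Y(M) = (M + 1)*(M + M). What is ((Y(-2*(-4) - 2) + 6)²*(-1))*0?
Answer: 0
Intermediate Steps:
Y(M) = 2*M*(1 + M) (Y(M) = (1 + M)*(2*M) = 2*M*(1 + M))
((Y(-2*(-4) - 2) + 6)²*(-1))*0 = ((2*(-2*(-4) - 2)*(1 + (-2*(-4) - 2)) + 6)²*(-1))*0 = ((2*(8 - 2)*(1 + (8 - 2)) + 6)²*(-1))*0 = ((2*6*(1 + 6) + 6)²*(-1))*0 = ((2*6*7 + 6)²*(-1))*0 = ((84 + 6)²*(-1))*0 = (90²*(-1))*0 = (8100*(-1))*0 = -8100*0 = 0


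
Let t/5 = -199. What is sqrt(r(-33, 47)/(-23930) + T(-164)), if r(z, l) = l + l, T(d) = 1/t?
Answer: I*sqrt(27967637110)/2381035 ≈ 0.070236*I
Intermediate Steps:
t = -995 (t = 5*(-199) = -995)
T(d) = -1/995 (T(d) = 1/(-995) = -1/995)
r(z, l) = 2*l
sqrt(r(-33, 47)/(-23930) + T(-164)) = sqrt((2*47)/(-23930) - 1/995) = sqrt(94*(-1/23930) - 1/995) = sqrt(-47/11965 - 1/995) = sqrt(-11746/2381035) = I*sqrt(27967637110)/2381035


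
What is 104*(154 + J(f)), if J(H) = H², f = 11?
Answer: 28600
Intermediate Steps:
104*(154 + J(f)) = 104*(154 + 11²) = 104*(154 + 121) = 104*275 = 28600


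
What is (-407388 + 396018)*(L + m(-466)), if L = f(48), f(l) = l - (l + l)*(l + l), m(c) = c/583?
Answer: 60777311700/583 ≈ 1.0425e+8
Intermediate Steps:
m(c) = c/583 (m(c) = c*(1/583) = c/583)
f(l) = l - 4*l² (f(l) = l - 2*l*2*l = l - 4*l²)
L = -9168 (L = 48*(1 - 4*48) = 48*(1 - 192) = 48*(-191) = -9168)
(-407388 + 396018)*(L + m(-466)) = (-407388 + 396018)*(-9168 + (1/583)*(-466)) = -11370*(-9168 - 466/583) = -11370*(-5345410/583) = 60777311700/583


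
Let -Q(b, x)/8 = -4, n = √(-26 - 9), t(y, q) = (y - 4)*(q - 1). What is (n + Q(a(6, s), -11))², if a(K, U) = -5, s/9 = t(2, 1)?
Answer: (32 + I*√35)² ≈ 989.0 + 378.63*I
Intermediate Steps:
t(y, q) = (-1 + q)*(-4 + y) (t(y, q) = (-4 + y)*(-1 + q) = (-1 + q)*(-4 + y))
s = 0 (s = 9*(4 - 1*2 - 4*1 + 1*2) = 9*(4 - 2 - 4 + 2) = 9*0 = 0)
n = I*√35 (n = √(-35) = I*√35 ≈ 5.9161*I)
Q(b, x) = 32 (Q(b, x) = -8*(-4) = 32)
(n + Q(a(6, s), -11))² = (I*√35 + 32)² = (32 + I*√35)²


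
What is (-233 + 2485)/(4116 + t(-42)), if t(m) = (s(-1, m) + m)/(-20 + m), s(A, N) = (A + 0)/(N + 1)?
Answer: 5724584/10464593 ≈ 0.54704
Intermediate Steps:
s(A, N) = A/(1 + N)
t(m) = (m - 1/(1 + m))/(-20 + m) (t(m) = (-1/(1 + m) + m)/(-20 + m) = (m - 1/(1 + m))/(-20 + m))
(-233 + 2485)/(4116 + t(-42)) = (-233 + 2485)/(4116 + (-1 - 42*(1 - 42))/((1 - 42)*(-20 - 42))) = 2252/(4116 + (-1 - 42*(-41))/(-41*(-62))) = 2252/(4116 - 1/41*(-1/62)*(-1 + 1722)) = 2252/(4116 - 1/41*(-1/62)*1721) = 2252/(4116 + 1721/2542) = 2252/(10464593/2542) = 2252*(2542/10464593) = 5724584/10464593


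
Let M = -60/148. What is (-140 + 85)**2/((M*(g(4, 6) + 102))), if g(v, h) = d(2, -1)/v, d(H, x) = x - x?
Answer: -22385/306 ≈ -73.154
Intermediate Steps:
d(H, x) = 0
M = -15/37 (M = -60*1/148 = -15/37 ≈ -0.40541)
g(v, h) = 0 (g(v, h) = 0/v = 0)
(-140 + 85)**2/((M*(g(4, 6) + 102))) = (-140 + 85)**2/((-15*(0 + 102)/37)) = (-55)**2/((-15/37*102)) = 3025/(-1530/37) = 3025*(-37/1530) = -22385/306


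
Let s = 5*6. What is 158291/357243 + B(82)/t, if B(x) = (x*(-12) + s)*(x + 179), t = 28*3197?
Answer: -37390893193/15989482194 ≈ -2.3385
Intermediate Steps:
t = 89516
s = 30
B(x) = (30 - 12*x)*(179 + x) (B(x) = (x*(-12) + 30)*(x + 179) = (-12*x + 30)*(179 + x) = (30 - 12*x)*(179 + x))
158291/357243 + B(82)/t = 158291/357243 + (5370 - 2118*82 - 12*82²)/89516 = 158291*(1/357243) + (5370 - 173676 - 12*6724)*(1/89516) = 158291/357243 + (5370 - 173676 - 80688)*(1/89516) = 158291/357243 - 248994*1/89516 = 158291/357243 - 124497/44758 = -37390893193/15989482194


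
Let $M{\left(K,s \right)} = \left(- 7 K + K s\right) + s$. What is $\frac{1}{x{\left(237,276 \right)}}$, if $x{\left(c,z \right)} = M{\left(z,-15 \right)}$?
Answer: $- \frac{1}{6087} \approx -0.00016428$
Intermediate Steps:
$M{\left(K,s \right)} = s - 7 K + K s$
$x{\left(c,z \right)} = -15 - 22 z$ ($x{\left(c,z \right)} = -15 - 7 z + z \left(-15\right) = -15 - 7 z - 15 z = -15 - 22 z$)
$\frac{1}{x{\left(237,276 \right)}} = \frac{1}{-15 - 6072} = \frac{1}{-6087} = - \frac{1}{6087}$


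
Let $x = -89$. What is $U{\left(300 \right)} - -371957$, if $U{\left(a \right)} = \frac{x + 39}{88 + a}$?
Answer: $\frac{72159633}{194} \approx 3.7196 \cdot 10^{5}$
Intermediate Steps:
$U{\left(a \right)} = - \frac{50}{88 + a}$ ($U{\left(a \right)} = \frac{-89 + 39}{88 + a} = - \frac{50}{88 + a}$)
$U{\left(300 \right)} - -371957 = - \frac{50}{88 + 300} - -371957 = - \frac{50}{388} + 371957 = \left(-50\right) \frac{1}{388} + 371957 = - \frac{25}{194} + 371957 = \frac{72159633}{194}$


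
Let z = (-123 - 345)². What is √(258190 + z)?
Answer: √477214 ≈ 690.81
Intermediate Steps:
z = 219024 (z = (-468)² = 219024)
√(258190 + z) = √(258190 + 219024) = √477214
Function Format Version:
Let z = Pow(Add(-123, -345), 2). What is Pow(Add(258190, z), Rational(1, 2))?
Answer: Pow(477214, Rational(1, 2)) ≈ 690.81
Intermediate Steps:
z = 219024 (z = Pow(-468, 2) = 219024)
Pow(Add(258190, z), Rational(1, 2)) = Pow(Add(258190, 219024), Rational(1, 2)) = Pow(477214, Rational(1, 2))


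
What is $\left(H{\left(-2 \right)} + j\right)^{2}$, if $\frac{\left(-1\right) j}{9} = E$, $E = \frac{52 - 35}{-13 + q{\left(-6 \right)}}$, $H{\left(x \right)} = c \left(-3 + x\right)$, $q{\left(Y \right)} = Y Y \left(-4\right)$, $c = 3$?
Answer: $\frac{4848804}{24649} \approx 196.71$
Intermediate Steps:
$q{\left(Y \right)} = - 4 Y^{2}$ ($q{\left(Y \right)} = Y^{2} \left(-4\right) = - 4 Y^{2}$)
$H{\left(x \right)} = -9 + 3 x$ ($H{\left(x \right)} = 3 \left(-3 + x\right) = -9 + 3 x$)
$E = - \frac{17}{157}$ ($E = \frac{52 - 35}{-13 - 4 \left(-6\right)^{2}} = \frac{17}{-13 - 144} = \frac{17}{-157} = 17 \left(- \frac{1}{157}\right) = - \frac{17}{157} \approx -0.10828$)
$j = \frac{153}{157}$ ($j = \left(-9\right) \left(- \frac{17}{157}\right) = \frac{153}{157} \approx 0.97452$)
$\left(H{\left(-2 \right)} + j\right)^{2} = \left(\left(-9 + 3 \left(-2\right)\right) + \frac{153}{157}\right)^{2} = \left(\left(-9 - 6\right) + \frac{153}{157}\right)^{2} = \left(-15 + \frac{153}{157}\right)^{2} = \left(- \frac{2202}{157}\right)^{2} = \frac{4848804}{24649}$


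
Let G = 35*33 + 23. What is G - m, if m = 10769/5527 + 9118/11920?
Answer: 38715022927/32940920 ≈ 1175.3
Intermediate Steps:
m = 89380833/32940920 (m = 10769*(1/5527) + 9118*(1/11920) = 10769/5527 + 4559/5960 = 89380833/32940920 ≈ 2.7134)
G = 1178 (G = 1155 + 23 = 1178)
G - m = 1178 - 1*89380833/32940920 = 1178 - 89380833/32940920 = 38715022927/32940920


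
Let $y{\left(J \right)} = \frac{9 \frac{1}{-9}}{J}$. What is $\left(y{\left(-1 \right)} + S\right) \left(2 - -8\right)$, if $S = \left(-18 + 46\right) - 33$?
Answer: $-40$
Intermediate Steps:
$y{\left(J \right)} = - \frac{1}{J}$ ($y{\left(J \right)} = \frac{9 \left(- \frac{1}{9}\right)}{J} = - \frac{1}{J}$)
$S = -5$ ($S = 28 - 33 = -5$)
$\left(y{\left(-1 \right)} + S\right) \left(2 - -8\right) = \left(- \frac{1}{-1} - 5\right) \left(2 - -8\right) = \left(\left(-1\right) \left(-1\right) - 5\right) \left(2 + 8\right) = \left(1 - 5\right) 10 = \left(-4\right) 10 = -40$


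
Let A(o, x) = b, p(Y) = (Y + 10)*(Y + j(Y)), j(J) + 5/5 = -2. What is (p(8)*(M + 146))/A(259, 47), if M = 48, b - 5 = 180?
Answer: 3492/37 ≈ 94.378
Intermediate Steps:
b = 185 (b = 5 + 180 = 185)
j(J) = -3 (j(J) = -1 - 2 = -3)
p(Y) = (-3 + Y)*(10 + Y) (p(Y) = (Y + 10)*(Y - 3) = (10 + Y)*(-3 + Y) = (-3 + Y)*(10 + Y))
A(o, x) = 185
(p(8)*(M + 146))/A(259, 47) = ((-30 + 8² + 7*8)*(48 + 146))/185 = ((-30 + 64 + 56)*194)*(1/185) = (90*194)*(1/185) = 17460*(1/185) = 3492/37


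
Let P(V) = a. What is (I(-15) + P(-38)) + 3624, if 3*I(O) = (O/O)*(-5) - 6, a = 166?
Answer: 11359/3 ≈ 3786.3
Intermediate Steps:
I(O) = -11/3 (I(O) = ((O/O)*(-5) - 6)/3 = (1*(-5) - 6)/3 = (-5 - 6)/3 = (⅓)*(-11) = -11/3)
P(V) = 166
(I(-15) + P(-38)) + 3624 = (-11/3 + 166) + 3624 = 487/3 + 3624 = 11359/3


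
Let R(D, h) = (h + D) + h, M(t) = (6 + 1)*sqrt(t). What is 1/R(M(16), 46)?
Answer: 1/120 ≈ 0.0083333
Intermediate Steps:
M(t) = 7*sqrt(t)
R(D, h) = D + 2*h (R(D, h) = (D + h) + h = D + 2*h)
1/R(M(16), 46) = 1/(7*sqrt(16) + 2*46) = 1/(7*4 + 92) = 1/(28 + 92) = 1/120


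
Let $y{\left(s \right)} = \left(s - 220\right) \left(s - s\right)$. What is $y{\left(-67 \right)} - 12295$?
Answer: $-12295$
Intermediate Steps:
$y{\left(s \right)} = 0$ ($y{\left(s \right)} = \left(-220 + s\right) 0 = 0$)
$y{\left(-67 \right)} - 12295 = 0 - 12295 = -12295$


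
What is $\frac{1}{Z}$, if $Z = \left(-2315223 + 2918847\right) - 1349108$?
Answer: $- \frac{1}{745484} \approx -1.3414 \cdot 10^{-6}$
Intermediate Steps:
$Z = -745484$ ($Z = 603624 - 1349108 = -745484$)
$\frac{1}{Z} = \frac{1}{-745484} = - \frac{1}{745484}$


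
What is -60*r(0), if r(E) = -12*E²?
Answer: 0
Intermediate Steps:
-60*r(0) = -(-720)*0² = -(-720)*0 = -60*0 = 0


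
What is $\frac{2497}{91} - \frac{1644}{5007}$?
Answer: $\frac{4117625}{151879} \approx 27.111$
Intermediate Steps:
$\frac{2497}{91} - \frac{1644}{5007} = 2497 \cdot \frac{1}{91} - \frac{548}{1669} = \frac{2497}{91} - \frac{548}{1669} = \frac{4117625}{151879}$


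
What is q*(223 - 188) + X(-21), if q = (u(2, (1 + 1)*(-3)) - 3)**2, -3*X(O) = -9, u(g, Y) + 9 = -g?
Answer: 6863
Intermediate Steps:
u(g, Y) = -9 - g
X(O) = 3 (X(O) = -1/3*(-9) = 3)
q = 196 (q = ((-9 - 1*2) - 3)**2 = ((-9 - 2) - 3)**2 = (-11 - 3)**2 = (-14)**2 = 196)
q*(223 - 188) + X(-21) = 196*(223 - 188) + 3 = 196*35 + 3 = 6860 + 3 = 6863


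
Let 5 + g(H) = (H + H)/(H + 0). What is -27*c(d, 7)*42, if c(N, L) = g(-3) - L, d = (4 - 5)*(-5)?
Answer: 11340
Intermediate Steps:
g(H) = -3 (g(H) = -5 + (H + H)/(H + 0) = -5 + (2*H)/H = -5 + 2 = -3)
d = 5 (d = -1*(-5) = 5)
c(N, L) = -3 - L
-27*c(d, 7)*42 = -27*(-3 - 1*7)*42 = -27*(-3 - 7)*42 = -27*(-10)*42 = 270*42 = 11340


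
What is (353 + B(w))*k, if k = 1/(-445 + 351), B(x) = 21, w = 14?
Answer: -187/47 ≈ -3.9787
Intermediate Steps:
k = -1/94 (k = 1/(-94) = -1/94 ≈ -0.010638)
(353 + B(w))*k = (353 + 21)*(-1/94) = 374*(-1/94) = -187/47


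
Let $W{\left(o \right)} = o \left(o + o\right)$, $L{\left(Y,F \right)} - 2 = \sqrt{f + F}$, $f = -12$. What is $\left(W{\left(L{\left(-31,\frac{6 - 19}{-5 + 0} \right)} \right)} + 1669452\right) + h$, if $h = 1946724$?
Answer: $\frac{18080826}{5} + \frac{8 i \sqrt{235}}{5} \approx 3.6162 \cdot 10^{6} + 24.528 i$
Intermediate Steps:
$L{\left(Y,F \right)} = 2 + \sqrt{-12 + F}$
$W{\left(o \right)} = 2 o^{2}$ ($W{\left(o \right)} = o 2 o = 2 o^{2}$)
$\left(W{\left(L{\left(-31,\frac{6 - 19}{-5 + 0} \right)} \right)} + 1669452\right) + h = \left(2 \left(2 + \sqrt{-12 + \frac{6 - 19}{-5 + 0}}\right)^{2} + 1669452\right) + 1946724 = \left(2 \left(2 + \sqrt{-12 - \frac{13}{-5}}\right)^{2} + 1669452\right) + 1946724 = \left(2 \left(2 + \sqrt{-12 - - \frac{13}{5}}\right)^{2} + 1669452\right) + 1946724 = \left(2 \left(2 + \sqrt{-12 + \frac{13}{5}}\right)^{2} + 1669452\right) + 1946724 = \left(2 \left(2 + \sqrt{- \frac{47}{5}}\right)^{2} + 1669452\right) + 1946724 = \left(2 \left(2 + \frac{i \sqrt{235}}{5}\right)^{2} + 1669452\right) + 1946724 = \left(1669452 + 2 \left(2 + \frac{i \sqrt{235}}{5}\right)^{2}\right) + 1946724 = 3616176 + 2 \left(2 + \frac{i \sqrt{235}}{5}\right)^{2}$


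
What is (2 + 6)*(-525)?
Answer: -4200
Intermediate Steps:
(2 + 6)*(-525) = 8*(-525) = -4200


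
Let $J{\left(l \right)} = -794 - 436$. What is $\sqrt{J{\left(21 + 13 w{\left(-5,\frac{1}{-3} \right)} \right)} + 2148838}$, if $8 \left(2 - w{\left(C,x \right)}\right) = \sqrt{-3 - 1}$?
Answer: $2 \sqrt{536902} \approx 1465.5$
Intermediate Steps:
$w{\left(C,x \right)} = 2 - \frac{i}{4}$ ($w{\left(C,x \right)} = 2 - \frac{\sqrt{-3 - 1}}{8} = 2 - \frac{\sqrt{-4}}{8} = 2 - \frac{2 i}{8} = 2 - \frac{i}{4}$)
$J{\left(l \right)} = -1230$ ($J{\left(l \right)} = -794 - 436 = -1230$)
$\sqrt{J{\left(21 + 13 w{\left(-5,\frac{1}{-3} \right)} \right)} + 2148838} = \sqrt{-1230 + 2148838} = \sqrt{2147608} = 2 \sqrt{536902}$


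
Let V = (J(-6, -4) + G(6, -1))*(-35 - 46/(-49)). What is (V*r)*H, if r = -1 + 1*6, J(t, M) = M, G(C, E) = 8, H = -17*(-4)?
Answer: -2269840/49 ≈ -46323.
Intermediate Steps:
H = 68
V = -6676/49 (V = (-4 + 8)*(-35 - 46/(-49)) = 4*(-35 - 46*(-1/49)) = 4*(-35 + 46/49) = 4*(-1669/49) = -6676/49 ≈ -136.24)
r = 5 (r = -1 + 6 = 5)
(V*r)*H = -6676/49*5*68 = -33380/49*68 = -2269840/49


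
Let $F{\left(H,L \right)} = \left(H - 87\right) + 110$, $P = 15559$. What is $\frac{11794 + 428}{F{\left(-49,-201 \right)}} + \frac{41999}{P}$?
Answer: $- \frac{94535062}{202267} \approx -467.38$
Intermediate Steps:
$F{\left(H,L \right)} = 23 + H$ ($F{\left(H,L \right)} = \left(-87 + H\right) + 110 = 23 + H$)
$\frac{11794 + 428}{F{\left(-49,-201 \right)}} + \frac{41999}{P} = \frac{11794 + 428}{23 - 49} + \frac{41999}{15559} = \frac{12222}{-26} + 41999 \cdot \frac{1}{15559} = 12222 \left(- \frac{1}{26}\right) + \frac{41999}{15559} = - \frac{6111}{13} + \frac{41999}{15559} = - \frac{94535062}{202267}$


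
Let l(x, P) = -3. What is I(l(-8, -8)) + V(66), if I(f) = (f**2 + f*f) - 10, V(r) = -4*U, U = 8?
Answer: -24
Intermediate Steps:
V(r) = -32 (V(r) = -4*8 = -32)
I(f) = -10 + 2*f**2 (I(f) = (f**2 + f**2) - 10 = 2*f**2 - 10 = -10 + 2*f**2)
I(l(-8, -8)) + V(66) = (-10 + 2*(-3)**2) - 32 = (-10 + 2*9) - 32 = (-10 + 18) - 32 = 8 - 32 = -24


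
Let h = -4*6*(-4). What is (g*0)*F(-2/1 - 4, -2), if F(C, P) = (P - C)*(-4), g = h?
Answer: 0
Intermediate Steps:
h = 96 (h = -24*(-4) = 96)
g = 96
F(C, P) = -4*P + 4*C
(g*0)*F(-2/1 - 4, -2) = (96*0)*(-4*(-2) + 4*(-2/1 - 4)) = 0*(8 + 4*(-2*1 - 4)) = 0*(8 + 4*(-2 - 4)) = 0*(8 + 4*(-6)) = 0*(8 - 24) = 0*(-16) = 0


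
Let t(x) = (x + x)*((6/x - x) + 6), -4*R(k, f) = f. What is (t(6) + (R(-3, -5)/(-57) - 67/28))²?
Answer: 58507201/636804 ≈ 91.876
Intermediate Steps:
R(k, f) = -f/4
t(x) = 2*x*(6 - x + 6/x) (t(x) = (2*x)*((-x + 6/x) + 6) = (2*x)*(6 - x + 6/x) = 2*x*(6 - x + 6/x))
(t(6) + (R(-3, -5)/(-57) - 67/28))² = ((12 - 2*6² + 12*6) + (-¼*(-5)/(-57) - 67/28))² = ((12 - 2*36 + 72) + ((5/4)*(-1/57) - 67*1/28))² = ((12 - 72 + 72) + (-5/228 - 67/28))² = (12 - 1927/798)² = (7649/798)² = 58507201/636804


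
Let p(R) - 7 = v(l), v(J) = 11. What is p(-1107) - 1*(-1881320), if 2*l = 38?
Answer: 1881338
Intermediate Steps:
l = 19 (l = (½)*38 = 19)
p(R) = 18 (p(R) = 7 + 11 = 18)
p(-1107) - 1*(-1881320) = 18 - 1*(-1881320) = 18 + 1881320 = 1881338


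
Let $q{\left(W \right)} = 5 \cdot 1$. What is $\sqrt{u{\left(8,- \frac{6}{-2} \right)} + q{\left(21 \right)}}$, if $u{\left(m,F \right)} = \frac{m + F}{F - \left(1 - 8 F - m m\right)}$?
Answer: $\frac{\sqrt{4610}}{30} \approx 2.2632$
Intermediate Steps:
$q{\left(W \right)} = 5$
$u{\left(m,F \right)} = \frac{F + m}{-1 + m^{2} + 9 F}$ ($u{\left(m,F \right)} = \frac{F + m}{F - \left(1 - m^{2} - 8 F\right)} = \frac{F + m}{F + \left(-1 + m^{2} + 8 F\right)} = \frac{F + m}{-1 + m^{2} + 9 F}$)
$\sqrt{u{\left(8,- \frac{6}{-2} \right)} + q{\left(21 \right)}} = \sqrt{\frac{- \frac{6}{-2} + 8}{-1 + 8^{2} + 9 \left(- \frac{6}{-2}\right)} + 5} = \sqrt{\frac{\left(-6\right) \left(- \frac{1}{2}\right) + 8}{-1 + 64 + 9 \left(\left(-6\right) \left(- \frac{1}{2}\right)\right)} + 5} = \sqrt{\frac{3 + 8}{-1 + 64 + 9 \cdot 3} + 5} = \sqrt{\frac{1}{-1 + 64 + 27} \cdot 11 + 5} = \sqrt{\frac{1}{90} \cdot 11 + 5} = \sqrt{\frac{11}{90} + 5} = \sqrt{\frac{461}{90}} = \frac{\sqrt{4610}}{30}$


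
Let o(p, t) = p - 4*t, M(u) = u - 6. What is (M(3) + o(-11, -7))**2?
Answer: 196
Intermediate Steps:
M(u) = -6 + u
(M(3) + o(-11, -7))**2 = ((-6 + 3) + (-11 - 4*(-7)))**2 = (-3 + (-11 + 28))**2 = (-3 + 17)**2 = 14**2 = 196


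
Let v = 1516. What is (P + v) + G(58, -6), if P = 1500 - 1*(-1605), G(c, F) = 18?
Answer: 4639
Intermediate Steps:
P = 3105 (P = 1500 + 1605 = 3105)
(P + v) + G(58, -6) = (3105 + 1516) + 18 = 4621 + 18 = 4639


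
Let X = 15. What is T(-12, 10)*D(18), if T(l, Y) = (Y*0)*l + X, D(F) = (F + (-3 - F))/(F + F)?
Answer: -5/4 ≈ -1.2500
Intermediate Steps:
D(F) = -3/(2*F) (D(F) = -3*1/(2*F) = -3/(2*F))
T(l, Y) = 15 (T(l, Y) = (Y*0)*l + 15 = 0*l + 15 = 0 + 15 = 15)
T(-12, 10)*D(18) = 15*(-3/2/18) = 15*(-3/2*1/18) = 15*(-1/12) = -5/4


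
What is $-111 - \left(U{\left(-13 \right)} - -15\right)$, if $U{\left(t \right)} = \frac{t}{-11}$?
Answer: $- \frac{1399}{11} \approx -127.18$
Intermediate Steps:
$U{\left(t \right)} = - \frac{t}{11}$ ($U{\left(t \right)} = t \left(- \frac{1}{11}\right) = - \frac{t}{11}$)
$-111 - \left(U{\left(-13 \right)} - -15\right) = -111 - \left(\left(- \frac{1}{11}\right) \left(-13\right) - -15\right) = -111 - \left(\frac{13}{11} + 15\right) = -111 - \frac{178}{11} = - \frac{1399}{11}$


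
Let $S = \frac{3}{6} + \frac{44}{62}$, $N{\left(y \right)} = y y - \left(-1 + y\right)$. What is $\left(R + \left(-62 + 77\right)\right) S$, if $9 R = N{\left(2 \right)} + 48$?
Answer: $25$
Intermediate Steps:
$N{\left(y \right)} = 1 + y^{2} - y$ ($N{\left(y \right)} = y^{2} - \left(-1 + y\right) = 1 + y^{2} - y$)
$S = \frac{75}{62}$ ($S = 3 \cdot \frac{1}{6} + 44 \cdot \frac{1}{62} = \frac{1}{2} + \frac{22}{31} = \frac{75}{62} \approx 1.2097$)
$R = \frac{17}{3}$ ($R = \frac{\left(1 + 2^{2} - 2\right) + 48}{9} = \frac{\left(1 + 4 - 2\right) + 48}{9} = \frac{3 + 48}{9} = \frac{1}{9} \cdot 51 = \frac{17}{3} \approx 5.6667$)
$\left(R + \left(-62 + 77\right)\right) S = \left(\frac{17}{3} + \left(-62 + 77\right)\right) \frac{75}{62} = \left(\frac{17}{3} + 15\right) \frac{75}{62} = \frac{62}{3} \cdot \frac{75}{62} = 25$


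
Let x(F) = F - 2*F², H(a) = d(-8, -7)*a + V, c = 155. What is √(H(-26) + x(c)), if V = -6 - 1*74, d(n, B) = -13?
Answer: 3*I*√5293 ≈ 218.26*I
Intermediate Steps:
V = -80 (V = -6 - 74 = -80)
H(a) = -80 - 13*a (H(a) = -13*a - 80 = -80 - 13*a)
√(H(-26) + x(c)) = √((-80 - 13*(-26)) + 155*(1 - 2*155)) = √((-80 + 338) + 155*(1 - 310)) = √(258 + 155*(-309)) = √(258 - 47895) = √(-47637) = 3*I*√5293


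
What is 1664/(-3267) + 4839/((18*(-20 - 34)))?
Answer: -215141/39204 ≈ -5.4877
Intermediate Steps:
1664/(-3267) + 4839/((18*(-20 - 34))) = 1664*(-1/3267) + 4839/((18*(-54))) = -1664/3267 + 4839/(-972) = -1664/3267 + 4839*(-1/972) = -1664/3267 - 1613/324 = -215141/39204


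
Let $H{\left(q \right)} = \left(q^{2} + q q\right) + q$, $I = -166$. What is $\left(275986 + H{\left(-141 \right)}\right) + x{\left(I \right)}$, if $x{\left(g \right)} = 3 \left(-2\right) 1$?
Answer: $315601$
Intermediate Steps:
$H{\left(q \right)} = q + 2 q^{2}$ ($H{\left(q \right)} = \left(q^{2} + q^{2}\right) + q = 2 q^{2} + q = q + 2 q^{2}$)
$x{\left(g \right)} = -6$ ($x{\left(g \right)} = \left(-6\right) 1 = -6$)
$\left(275986 + H{\left(-141 \right)}\right) + x{\left(I \right)} = \left(275986 - 141 \left(1 + 2 \left(-141\right)\right)\right) - 6 = \left(275986 - 141 \left(1 - 282\right)\right) - 6 = \left(275986 - -39621\right) - 6 = \left(275986 + 39621\right) - 6 = 315607 - 6 = 315601$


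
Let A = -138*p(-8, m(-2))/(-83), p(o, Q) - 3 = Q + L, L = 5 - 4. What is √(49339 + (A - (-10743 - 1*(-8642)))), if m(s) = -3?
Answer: √354381614/83 ≈ 226.81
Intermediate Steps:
L = 1
p(o, Q) = 4 + Q (p(o, Q) = 3 + (Q + 1) = 3 + (1 + Q) = 4 + Q)
A = 138/83 (A = -138*(4 - 3)/(-83) = -138*(-1)/83 = -138*(-1/83) = 138/83 ≈ 1.6627)
√(49339 + (A - (-10743 - 1*(-8642)))) = √(49339 + (138/83 - (-10743 - 1*(-8642)))) = √(49339 + (138/83 - (-10743 + 8642))) = √(49339 + (138/83 - 1*(-2101))) = √(49339 + (138/83 + 2101)) = √(49339 + 174521/83) = √(4269658/83) = √354381614/83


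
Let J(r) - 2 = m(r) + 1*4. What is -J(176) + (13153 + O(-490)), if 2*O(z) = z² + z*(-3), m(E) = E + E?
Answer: 133580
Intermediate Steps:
m(E) = 2*E
O(z) = z²/2 - 3*z/2 (O(z) = (z² + z*(-3))/2 = (z² - 3*z)/2 = z²/2 - 3*z/2)
J(r) = 6 + 2*r (J(r) = 2 + (2*r + 1*4) = 2 + (2*r + 4) = 2 + (4 + 2*r) = 6 + 2*r)
-J(176) + (13153 + O(-490)) = -(6 + 2*176) + (13153 + (½)*(-490)*(-3 - 490)) = -(6 + 352) + (13153 + (½)*(-490)*(-493)) = -1*358 + (13153 + 120785) = -358 + 133938 = 133580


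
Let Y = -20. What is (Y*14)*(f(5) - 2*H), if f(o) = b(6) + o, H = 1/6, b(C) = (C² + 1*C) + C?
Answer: -44240/3 ≈ -14747.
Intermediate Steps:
b(C) = C² + 2*C (b(C) = (C² + C) + C = (C + C²) + C = C² + 2*C)
H = ⅙ (H = 1*(⅙) = ⅙ ≈ 0.16667)
f(o) = 48 + o (f(o) = 6*(2 + 6) + o = 6*8 + o = 48 + o)
(Y*14)*(f(5) - 2*H) = (-20*14)*((48 + 5) - 2*⅙) = -280*(53 - ⅓) = -280*158/3 = -44240/3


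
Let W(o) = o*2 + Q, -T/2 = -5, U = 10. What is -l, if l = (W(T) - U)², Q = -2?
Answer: -64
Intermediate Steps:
T = 10 (T = -2*(-5) = 10)
W(o) = -2 + 2*o (W(o) = o*2 - 2 = 2*o - 2 = -2 + 2*o)
l = 64 (l = ((-2 + 2*10) - 1*10)² = ((-2 + 20) - 10)² = (18 - 10)² = 8² = 64)
-l = -1*64 = -64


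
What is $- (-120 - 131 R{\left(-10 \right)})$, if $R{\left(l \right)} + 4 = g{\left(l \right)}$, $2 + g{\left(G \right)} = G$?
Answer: $-1976$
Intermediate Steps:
$g{\left(G \right)} = -2 + G$
$R{\left(l \right)} = -6 + l$ ($R{\left(l \right)} = -4 + \left(-2 + l\right) = -6 + l$)
$- (-120 - 131 R{\left(-10 \right)}) = - (-120 - 131 \left(-6 - 10\right)) = - (-120 - -2096) = - (-120 + 2096) = \left(-1\right) 1976 = -1976$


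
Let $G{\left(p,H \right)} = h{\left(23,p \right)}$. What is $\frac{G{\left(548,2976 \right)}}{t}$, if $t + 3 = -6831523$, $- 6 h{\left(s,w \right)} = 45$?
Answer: $\frac{15}{13663052} \approx 1.0979 \cdot 10^{-6}$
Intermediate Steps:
$h{\left(s,w \right)} = - \frac{15}{2}$ ($h{\left(s,w \right)} = \left(- \frac{1}{6}\right) 45 = - \frac{15}{2}$)
$t = -6831526$ ($t = -3 - 6831523 = -6831526$)
$G{\left(p,H \right)} = - \frac{15}{2}$
$\frac{G{\left(548,2976 \right)}}{t} = - \frac{15}{2 \left(-6831526\right)} = \left(- \frac{15}{2}\right) \left(- \frac{1}{6831526}\right) = \frac{15}{13663052}$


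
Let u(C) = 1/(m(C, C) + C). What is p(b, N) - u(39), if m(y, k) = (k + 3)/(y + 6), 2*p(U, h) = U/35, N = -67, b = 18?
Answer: 4866/20965 ≈ 0.23210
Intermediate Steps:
p(U, h) = U/70 (p(U, h) = (U/35)/2 = U/70)
m(y, k) = (3 + k)/(6 + y)
u(C) = 1/(C + (3 + C)/(6 + C)) (u(C) = 1/((3 + C)/(6 + C) + C) = 1/(C + (3 + C)/(6 + C)))
p(b, N) - u(39) = (1/70)*18 - (6 + 39)/(3 + 39 + 39*(6 + 39)) = 9/35 - 45/(3 + 39 + 39*45) = 9/35 - 45/(3 + 39 + 1755) = 9/35 - 45/1797 = 9/35 - 1*15/599 = 9/35 - 15/599 = 4866/20965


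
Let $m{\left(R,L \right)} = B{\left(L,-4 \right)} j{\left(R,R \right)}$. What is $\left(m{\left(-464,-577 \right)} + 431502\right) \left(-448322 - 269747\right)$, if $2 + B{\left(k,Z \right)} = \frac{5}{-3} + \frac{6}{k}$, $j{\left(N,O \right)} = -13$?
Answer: $- \frac{536406667502783}{1731} \approx -3.0988 \cdot 10^{11}$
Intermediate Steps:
$B{\left(k,Z \right)} = - \frac{11}{3} + \frac{6}{k}$ ($B{\left(k,Z \right)} = -2 + \left(\frac{5}{-3} + \frac{6}{k}\right) = -2 + \left(5 \left(- \frac{1}{3}\right) + \frac{6}{k}\right) = -2 - \left(\frac{5}{3} - \frac{6}{k}\right) = - \frac{11}{3} + \frac{6}{k}$)
$m{\left(R,L \right)} = \frac{143}{3} - \frac{78}{L}$ ($m{\left(R,L \right)} = \left(- \frac{11}{3} + \frac{6}{L}\right) \left(-13\right) = \frac{143}{3} - \frac{78}{L}$)
$\left(m{\left(-464,-577 \right)} + 431502\right) \left(-448322 - 269747\right) = \left(\left(\frac{143}{3} - \frac{78}{-577}\right) + 431502\right) \left(-448322 - 269747\right) = \left(\left(\frac{143}{3} - - \frac{78}{577}\right) + 431502\right) \left(-718069\right) = \left(\left(\frac{143}{3} + \frac{78}{577}\right) + 431502\right) \left(-718069\right) = \left(\frac{82745}{1731} + 431502\right) \left(-718069\right) = \frac{747012707}{1731} \left(-718069\right) = - \frac{536406667502783}{1731}$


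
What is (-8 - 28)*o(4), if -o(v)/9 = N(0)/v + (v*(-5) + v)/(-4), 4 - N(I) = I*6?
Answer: 1620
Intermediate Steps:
N(I) = 4 - 6*I (N(I) = 4 - I*6 = 4 - 6*I)
o(v) = -36/v - 9*v (o(v) = -9*((4 - 6*0)/v + (v*(-5) + v)/(-4)) = -9*((4 + 0)/v + (-5*v + v)*(-¼)) = -9*(4/v - 4*v*(-¼)) = -9*(4/v + v) = -9*(v + 4/v) = -36/v - 9*v)
(-8 - 28)*o(4) = (-8 - 28)*(-36/4 - 9*4) = -36*(-36*¼ - 36) = -36*(-9 - 36) = -36*(-45) = 1620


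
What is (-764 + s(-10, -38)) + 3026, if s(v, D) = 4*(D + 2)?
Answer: 2118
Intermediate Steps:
s(v, D) = 8 + 4*D (s(v, D) = 4*(2 + D) = 8 + 4*D)
(-764 + s(-10, -38)) + 3026 = (-764 + (8 + 4*(-38))) + 3026 = (-764 + (8 - 152)) + 3026 = (-764 - 144) + 3026 = -908 + 3026 = 2118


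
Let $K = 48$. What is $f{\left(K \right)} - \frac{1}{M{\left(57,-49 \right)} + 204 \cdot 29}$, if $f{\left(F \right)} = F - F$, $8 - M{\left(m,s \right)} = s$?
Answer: $- \frac{1}{5973} \approx -0.00016742$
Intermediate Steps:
$M{\left(m,s \right)} = 8 - s$
$f{\left(F \right)} = 0$
$f{\left(K \right)} - \frac{1}{M{\left(57,-49 \right)} + 204 \cdot 29} = 0 - \frac{1}{\left(8 - -49\right) + 204 \cdot 29} = 0 - \frac{1}{\left(8 + 49\right) + 5916} = 0 - \frac{1}{57 + 5916} = 0 - \frac{1}{5973} = - \frac{1}{5973}$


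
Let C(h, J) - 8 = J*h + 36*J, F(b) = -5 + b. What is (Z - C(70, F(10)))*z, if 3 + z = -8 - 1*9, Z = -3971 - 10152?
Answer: 293220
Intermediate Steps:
Z = -14123
C(h, J) = 8 + 36*J + J*h (C(h, J) = 8 + (J*h + 36*J) = 8 + (36*J + J*h) = 8 + 36*J + J*h)
z = -20 (z = -3 + (-8 - 1*9) = -3 + (-8 - 9) = -3 - 17 = -20)
(Z - C(70, F(10)))*z = (-14123 - (8 + 36*(-5 + 10) + (-5 + 10)*70))*(-20) = (-14123 - (8 + 36*5 + 5*70))*(-20) = (-14123 - (8 + 180 + 350))*(-20) = (-14123 - 1*538)*(-20) = (-14123 - 538)*(-20) = -14661*(-20) = 293220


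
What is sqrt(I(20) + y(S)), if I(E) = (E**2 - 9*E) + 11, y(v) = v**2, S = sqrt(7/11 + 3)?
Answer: sqrt(28391)/11 ≈ 15.318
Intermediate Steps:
S = 2*sqrt(110)/11 (S = sqrt(7*(1/11) + 3) = sqrt(7/11 + 3) = sqrt(40/11) = 2*sqrt(110)/11 ≈ 1.9069)
I(E) = 11 + E**2 - 9*E
sqrt(I(20) + y(S)) = sqrt((11 + 20**2 - 9*20) + (2*sqrt(110)/11)**2) = sqrt((11 + 400 - 180) + 40/11) = sqrt(231 + 40/11) = sqrt(2581/11) = sqrt(28391)/11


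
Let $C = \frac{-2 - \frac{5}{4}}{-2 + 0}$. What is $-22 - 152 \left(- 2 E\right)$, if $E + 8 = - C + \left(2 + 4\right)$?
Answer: $-1124$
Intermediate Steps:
$C = \frac{13}{8}$ ($C = \frac{-2 - \frac{5}{4}}{-2} = \left(-2 - \frac{5}{4}\right) \left(- \frac{1}{2}\right) = \left(- \frac{13}{4}\right) \left(- \frac{1}{2}\right) = \frac{13}{8} \approx 1.625$)
$E = - \frac{29}{8}$ ($E = -8 + \left(\left(-1\right) \frac{13}{8} + \left(2 + 4\right)\right) = -8 + \left(- \frac{13}{8} + 6\right) = -8 + \frac{35}{8} = - \frac{29}{8} \approx -3.625$)
$-22 - 152 \left(- 2 E\right) = -22 - 152 \left(\left(-2\right) \left(- \frac{29}{8}\right)\right) = -22 - 1102 = -1124$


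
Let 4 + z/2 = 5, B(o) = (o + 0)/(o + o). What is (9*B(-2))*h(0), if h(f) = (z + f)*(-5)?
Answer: -45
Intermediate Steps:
B(o) = 1/2 (B(o) = o/((2*o)) = o*(1/(2*o)) = 1/2)
z = 2 (z = -8 + 2*5 = -8 + 10 = 2)
h(f) = -10 - 5*f (h(f) = (2 + f)*(-5) = -10 - 5*f)
(9*B(-2))*h(0) = (9*(1/2))*(-10 - 5*0) = 9*(-10 + 0)/2 = (9/2)*(-10) = -45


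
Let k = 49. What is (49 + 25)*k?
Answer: 3626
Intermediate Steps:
(49 + 25)*k = (49 + 25)*49 = 74*49 = 3626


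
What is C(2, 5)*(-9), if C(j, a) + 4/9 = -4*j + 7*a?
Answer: -239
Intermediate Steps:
C(j, a) = -4/9 - 4*j + 7*a (C(j, a) = -4/9 + (-4*j + 7*a) = -4/9 - 4*j + 7*a)
C(2, 5)*(-9) = (-4/9 - 4*2 + 7*5)*(-9) = (-4/9 - 8 + 35)*(-9) = (239/9)*(-9) = -239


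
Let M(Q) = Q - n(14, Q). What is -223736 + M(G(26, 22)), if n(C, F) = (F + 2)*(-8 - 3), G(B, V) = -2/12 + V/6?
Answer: -223672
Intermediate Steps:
G(B, V) = -⅙ + V/6 (G(B, V) = -2*1/12 + V*(⅙) = -⅙ + V/6)
n(C, F) = -22 - 11*F (n(C, F) = (2 + F)*(-11) = -22 - 11*F)
M(Q) = 22 + 12*Q (M(Q) = Q - (-22 - 11*Q) = Q + (22 + 11*Q) = 22 + 12*Q)
-223736 + M(G(26, 22)) = -223736 + (22 + 12*(-⅙ + (⅙)*22)) = -223736 + (22 + 12*(-⅙ + 11/3)) = -223736 + (22 + 12*(7/2)) = -223736 + (22 + 42) = -223736 + 64 = -223672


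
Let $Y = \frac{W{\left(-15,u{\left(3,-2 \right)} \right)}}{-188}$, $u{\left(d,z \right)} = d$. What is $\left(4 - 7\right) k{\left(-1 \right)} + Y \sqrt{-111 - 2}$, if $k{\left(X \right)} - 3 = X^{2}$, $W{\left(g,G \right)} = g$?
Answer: $-12 + \frac{15 i \sqrt{113}}{188} \approx -12.0 + 0.84815 i$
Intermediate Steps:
$k{\left(X \right)} = 3 + X^{2}$
$Y = \frac{15}{188}$ ($Y = - \frac{15}{-188} = \left(-15\right) \left(- \frac{1}{188}\right) = \frac{15}{188} \approx 0.079787$)
$\left(4 - 7\right) k{\left(-1 \right)} + Y \sqrt{-111 - 2} = \left(4 - 7\right) \left(3 + \left(-1\right)^{2}\right) + \frac{15 \sqrt{-111 - 2}}{188} = - 3 \left(3 + 1\right) + \frac{15 \sqrt{-113}}{188} = \left(-3\right) 4 + \frac{15 i \sqrt{113}}{188} = -12 + \frac{15 i \sqrt{113}}{188}$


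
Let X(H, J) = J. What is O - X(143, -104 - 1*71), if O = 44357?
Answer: 44532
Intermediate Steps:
O - X(143, -104 - 1*71) = 44357 - (-104 - 1*71) = 44357 - (-104 - 71) = 44357 - 1*(-175) = 44357 + 175 = 44532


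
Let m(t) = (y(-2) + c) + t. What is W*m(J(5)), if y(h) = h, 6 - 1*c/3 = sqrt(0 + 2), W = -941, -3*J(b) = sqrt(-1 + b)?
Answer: -43286/3 + 2823*sqrt(2) ≈ -10436.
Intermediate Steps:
J(b) = -sqrt(-1 + b)/3
c = 18 - 3*sqrt(2) (c = 18 - 3*sqrt(0 + 2) = 18 - 3*sqrt(2) ≈ 13.757)
m(t) = 16 + t - 3*sqrt(2) (m(t) = (-2 + (18 - 3*sqrt(2))) + t = (16 - 3*sqrt(2)) + t = 16 + t - 3*sqrt(2))
W*m(J(5)) = -941*(16 - sqrt(-1 + 5)/3 - 3*sqrt(2)) = -941*(16 - sqrt(4)/3 - 3*sqrt(2)) = -941*(16 - 1/3*2 - 3*sqrt(2)) = -941*(16 - 2/3 - 3*sqrt(2)) = -941*(46/3 - 3*sqrt(2)) = -43286/3 + 2823*sqrt(2)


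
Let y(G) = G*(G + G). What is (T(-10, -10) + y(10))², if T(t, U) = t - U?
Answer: 40000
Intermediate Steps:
y(G) = 2*G² (y(G) = G*(2*G) = 2*G²)
(T(-10, -10) + y(10))² = ((-10 - 1*(-10)) + 2*10²)² = ((-10 + 10) + 2*100)² = (0 + 200)² = 200² = 40000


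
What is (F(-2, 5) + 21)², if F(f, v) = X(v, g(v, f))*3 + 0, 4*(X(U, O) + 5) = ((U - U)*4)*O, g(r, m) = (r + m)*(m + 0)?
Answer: 36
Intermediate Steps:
g(r, m) = m*(m + r) (g(r, m) = (m + r)*m = m*(m + r))
X(U, O) = -5 (X(U, O) = -5 + (((U - U)*4)*O)/4 = -5 + ((0*4)*O)/4 = -5 + (0*O)/4 = -5 + (¼)*0 = -5 + 0 = -5)
F(f, v) = -15 (F(f, v) = -5*3 + 0 = -15 + 0 = -15)
(F(-2, 5) + 21)² = (-15 + 21)² = 6² = 36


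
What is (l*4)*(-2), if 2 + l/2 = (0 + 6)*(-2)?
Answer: 224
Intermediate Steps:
l = -28 (l = -4 + 2*((0 + 6)*(-2)) = -4 + 2*(6*(-2)) = -4 + 2*(-12) = -4 - 24 = -28)
(l*4)*(-2) = -28*4*(-2) = -112*(-2) = 224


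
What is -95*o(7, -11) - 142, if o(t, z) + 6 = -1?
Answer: 523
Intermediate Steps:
o(t, z) = -7 (o(t, z) = -6 - 1 = -7)
-95*o(7, -11) - 142 = -95*(-7) - 142 = 665 - 142 = 523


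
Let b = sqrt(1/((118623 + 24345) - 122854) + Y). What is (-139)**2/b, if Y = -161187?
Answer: -19321*I*sqrt(65211907486138)/3242115317 ≈ -48.124*I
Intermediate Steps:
b = I*sqrt(65211907486138)/20114 (b = sqrt(1/((118623 + 24345) - 122854) - 161187) = sqrt(1/(142968 - 122854) - 161187) = sqrt(1/20114 - 161187) = sqrt(-3242115317/20114) = I*sqrt(65211907486138)/20114 ≈ 401.48*I)
(-139)**2/b = (-139)**2/((I*sqrt(65211907486138)/20114)) = 19321*(-I*sqrt(65211907486138)/3242115317) = -19321*I*sqrt(65211907486138)/3242115317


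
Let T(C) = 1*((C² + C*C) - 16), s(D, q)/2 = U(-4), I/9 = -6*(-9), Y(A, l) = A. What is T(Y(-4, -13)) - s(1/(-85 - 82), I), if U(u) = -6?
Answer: 28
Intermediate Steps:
I = 486 (I = 9*(-6*(-9)) = 9*54 = 486)
s(D, q) = -12 (s(D, q) = 2*(-6) = -12)
T(C) = -16 + 2*C² (T(C) = 1*((C² + C²) - 16) = 1*(2*C² - 16) = 1*(-16 + 2*C²) = -16 + 2*C²)
T(Y(-4, -13)) - s(1/(-85 - 82), I) = (-16 + 2*(-4)²) - 1*(-12) = (-16 + 2*16) + 12 = (-16 + 32) + 12 = 16 + 12 = 28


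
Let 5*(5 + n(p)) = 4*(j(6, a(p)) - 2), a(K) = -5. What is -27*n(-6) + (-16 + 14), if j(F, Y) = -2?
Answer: 1097/5 ≈ 219.40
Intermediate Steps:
n(p) = -41/5 (n(p) = -5 + (4*(-2 - 2))/5 = -5 + (4*(-4))/5 = -5 + (⅕)*(-16) = -5 - 16/5 = -41/5)
-27*n(-6) + (-16 + 14) = -27*(-41/5) + (-16 + 14) = 1107/5 - 2 = 1097/5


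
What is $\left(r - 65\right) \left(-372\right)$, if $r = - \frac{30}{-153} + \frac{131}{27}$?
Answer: $\frac{3412232}{153} \approx 22302.0$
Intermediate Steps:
$r = \frac{2317}{459}$ ($r = \left(-30\right) \left(- \frac{1}{153}\right) + 131 \cdot \frac{1}{27} = \frac{10}{51} + \frac{131}{27} = \frac{2317}{459} \approx 5.0479$)
$\left(r - 65\right) \left(-372\right) = \left(\frac{2317}{459} - 65\right) \left(-372\right) = \left(- \frac{27518}{459}\right) \left(-372\right) = \frac{3412232}{153}$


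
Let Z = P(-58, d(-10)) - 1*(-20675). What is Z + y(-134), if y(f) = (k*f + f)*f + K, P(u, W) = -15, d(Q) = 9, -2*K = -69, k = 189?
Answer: 6864669/2 ≈ 3.4323e+6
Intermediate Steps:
K = 69/2 (K = -½*(-69) = 69/2 ≈ 34.500)
Z = 20660 (Z = -15 - 1*(-20675) = -15 + 20675 = 20660)
y(f) = 69/2 + 190*f² (y(f) = (189*f + f)*f + 69/2 = (190*f)*f + 69/2 = 190*f² + 69/2 = 69/2 + 190*f²)
Z + y(-134) = 20660 + (69/2 + 190*(-134)²) = 20660 + (69/2 + 190*17956) = 20660 + (69/2 + 3411640) = 20660 + 6823349/2 = 6864669/2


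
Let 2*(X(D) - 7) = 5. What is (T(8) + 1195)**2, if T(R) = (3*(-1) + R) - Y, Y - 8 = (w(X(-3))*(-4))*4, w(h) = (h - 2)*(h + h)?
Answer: 12054784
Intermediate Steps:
X(D) = 19/2 (X(D) = 7 + (1/2)*5 = 7 + 5/2 = 19/2)
w(h) = 2*h*(-2 + h) (w(h) = (-2 + h)*(2*h) = 2*h*(-2 + h))
Y = -2272 (Y = 8 + ((2*(19/2)*(-2 + 19/2))*(-4))*4 = 8 + ((2*(19/2)*(15/2))*(-4))*4 = 8 + ((285/2)*(-4))*4 = 8 - 570*4 = 8 - 2280 = -2272)
T(R) = 2269 + R (T(R) = (3*(-1) + R) - 1*(-2272) = (-3 + R) + 2272 = 2269 + R)
(T(8) + 1195)**2 = ((2269 + 8) + 1195)**2 = (2277 + 1195)**2 = 3472**2 = 12054784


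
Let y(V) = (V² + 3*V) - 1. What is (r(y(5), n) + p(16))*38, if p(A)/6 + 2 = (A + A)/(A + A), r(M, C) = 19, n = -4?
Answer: 494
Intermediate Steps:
y(V) = -1 + V² + 3*V
p(A) = -6 (p(A) = -12 + 6*((A + A)/(A + A)) = -12 + 6*((2*A)/((2*A))) = -12 + 6*((2*A)*(1/(2*A))) = -12 + 6*1 = -12 + 6 = -6)
(r(y(5), n) + p(16))*38 = (19 - 6)*38 = 13*38 = 494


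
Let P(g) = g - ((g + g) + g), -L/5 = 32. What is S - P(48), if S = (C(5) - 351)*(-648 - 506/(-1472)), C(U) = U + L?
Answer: 5244961/16 ≈ 3.2781e+5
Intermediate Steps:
L = -160 (L = -5*32 = -160)
C(U) = -160 + U (C(U) = U - 160 = -160 + U)
P(g) = -2*g (P(g) = g - (2*g + g) = g - 3*g = -2*g)
S = 5243425/16 (S = ((-160 + 5) - 351)*(-648 - 506/(-1472)) = (-155 - 351)*(-648 - 506*(-1/1472)) = -506*(-648 + 11/32) = -506*(-20725/32) = 5243425/16 ≈ 3.2771e+5)
S - P(48) = 5243425/16 - (-2)*48 = 5243425/16 - 1*(-96) = 5243425/16 + 96 = 5244961/16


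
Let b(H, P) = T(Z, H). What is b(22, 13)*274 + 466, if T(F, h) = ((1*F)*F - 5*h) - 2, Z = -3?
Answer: -27756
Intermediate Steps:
T(F, h) = -2 + F² - 5*h (T(F, h) = (F*F - 5*h) - 2 = (F² - 5*h) - 2 = -2 + F² - 5*h)
b(H, P) = 7 - 5*H (b(H, P) = -2 + (-3)² - 5*H = -2 + 9 - 5*H = 7 - 5*H)
b(22, 13)*274 + 466 = (7 - 5*22)*274 + 466 = (7 - 110)*274 + 466 = -103*274 + 466 = -28222 + 466 = -27756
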